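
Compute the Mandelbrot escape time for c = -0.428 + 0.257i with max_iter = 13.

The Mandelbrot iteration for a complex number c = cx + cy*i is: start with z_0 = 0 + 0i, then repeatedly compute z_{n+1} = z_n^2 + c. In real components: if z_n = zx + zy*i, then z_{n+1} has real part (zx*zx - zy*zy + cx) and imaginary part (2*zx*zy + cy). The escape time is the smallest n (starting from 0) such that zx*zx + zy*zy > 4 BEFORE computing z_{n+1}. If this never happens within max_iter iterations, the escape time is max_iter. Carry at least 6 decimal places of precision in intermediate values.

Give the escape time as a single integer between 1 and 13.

z_0 = 0 + 0i, c = -0.4280 + 0.2570i
Iter 1: z = -0.4280 + 0.2570i, |z|^2 = 0.2492
Iter 2: z = -0.3109 + 0.0370i, |z|^2 = 0.0980
Iter 3: z = -0.3327 + 0.2340i, |z|^2 = 0.1655
Iter 4: z = -0.3720 + 0.1013i, |z|^2 = 0.1487
Iter 5: z = -0.2998 + 0.1816i, |z|^2 = 0.1229
Iter 6: z = -0.3711 + 0.1481i, |z|^2 = 0.1596
Iter 7: z = -0.3122 + 0.1471i, |z|^2 = 0.1191
Iter 8: z = -0.3522 + 0.1651i, |z|^2 = 0.1513
Iter 9: z = -0.3313 + 0.1407i, |z|^2 = 0.1295
Iter 10: z = -0.3381 + 0.1638i, |z|^2 = 0.1411
Iter 11: z = -0.3405 + 0.1463i, |z|^2 = 0.1374
Iter 12: z = -0.3334 + 0.1574i, |z|^2 = 0.1359

Answer: 13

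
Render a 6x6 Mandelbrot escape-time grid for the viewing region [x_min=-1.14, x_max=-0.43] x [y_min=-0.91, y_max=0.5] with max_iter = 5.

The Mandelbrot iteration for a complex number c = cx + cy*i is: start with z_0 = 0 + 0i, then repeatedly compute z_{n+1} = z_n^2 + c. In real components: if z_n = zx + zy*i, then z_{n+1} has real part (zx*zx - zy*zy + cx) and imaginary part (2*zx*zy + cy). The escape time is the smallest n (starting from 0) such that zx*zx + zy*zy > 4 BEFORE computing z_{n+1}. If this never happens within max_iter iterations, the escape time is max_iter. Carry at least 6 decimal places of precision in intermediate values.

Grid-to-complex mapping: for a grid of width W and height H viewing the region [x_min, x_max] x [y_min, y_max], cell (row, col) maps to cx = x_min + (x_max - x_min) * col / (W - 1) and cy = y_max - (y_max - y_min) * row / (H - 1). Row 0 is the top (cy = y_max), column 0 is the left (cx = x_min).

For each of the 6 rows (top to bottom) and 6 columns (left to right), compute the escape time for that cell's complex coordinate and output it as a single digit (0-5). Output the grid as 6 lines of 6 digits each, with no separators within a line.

Answer: 555555
555555
555555
555555
345555
333445

Derivation:
(row=0, col=0): c = -1.1400 + 0.5000i → escape time 5
(row=0, col=1): c = -0.9980 + 0.5000i → escape time 5
(row=0, col=2): c = -0.8560 + 0.5000i → escape time 5
(row=0, col=3): c = -0.7140 + 0.5000i → escape time 5
(row=0, col=4): c = -0.5720 + 0.5000i → escape time 5
(row=0, col=5): c = -0.4300 + 0.5000i → escape time 5
(row=1, col=0): c = -1.1400 + 0.2180i → escape time 5
(row=1, col=1): c = -0.9980 + 0.2180i → escape time 5
(row=1, col=2): c = -0.8560 + 0.2180i → escape time 5
(row=1, col=3): c = -0.7140 + 0.2180i → escape time 5
(row=1, col=4): c = -0.5720 + 0.2180i → escape time 5
(row=1, col=5): c = -0.4300 + 0.2180i → escape time 5
(row=2, col=0): c = -1.1400 + -0.0640i → escape time 5
(row=2, col=1): c = -0.9980 + -0.0640i → escape time 5
(row=2, col=2): c = -0.8560 + -0.0640i → escape time 5
(row=2, col=3): c = -0.7140 + -0.0640i → escape time 5
(row=2, col=4): c = -0.5720 + -0.0640i → escape time 5
(row=2, col=5): c = -0.4300 + -0.0640i → escape time 5
(row=3, col=0): c = -1.1400 + -0.3460i → escape time 5
(row=3, col=1): c = -0.9980 + -0.3460i → escape time 5
(row=3, col=2): c = -0.8560 + -0.3460i → escape time 5
(row=3, col=3): c = -0.7140 + -0.3460i → escape time 5
(row=3, col=4): c = -0.5720 + -0.3460i → escape time 5
(row=3, col=5): c = -0.4300 + -0.3460i → escape time 5
(row=4, col=0): c = -1.1400 + -0.6280i → escape time 3
(row=4, col=1): c = -0.9980 + -0.6280i → escape time 4
(row=4, col=2): c = -0.8560 + -0.6280i → escape time 5
(row=4, col=3): c = -0.7140 + -0.6280i → escape time 5
(row=4, col=4): c = -0.5720 + -0.6280i → escape time 5
(row=4, col=5): c = -0.4300 + -0.6280i → escape time 5
(row=5, col=0): c = -1.1400 + -0.9100i → escape time 3
(row=5, col=1): c = -0.9980 + -0.9100i → escape time 3
(row=5, col=2): c = -0.8560 + -0.9100i → escape time 3
(row=5, col=3): c = -0.7140 + -0.9100i → escape time 4
(row=5, col=4): c = -0.5720 + -0.9100i → escape time 4
(row=5, col=5): c = -0.4300 + -0.9100i → escape time 5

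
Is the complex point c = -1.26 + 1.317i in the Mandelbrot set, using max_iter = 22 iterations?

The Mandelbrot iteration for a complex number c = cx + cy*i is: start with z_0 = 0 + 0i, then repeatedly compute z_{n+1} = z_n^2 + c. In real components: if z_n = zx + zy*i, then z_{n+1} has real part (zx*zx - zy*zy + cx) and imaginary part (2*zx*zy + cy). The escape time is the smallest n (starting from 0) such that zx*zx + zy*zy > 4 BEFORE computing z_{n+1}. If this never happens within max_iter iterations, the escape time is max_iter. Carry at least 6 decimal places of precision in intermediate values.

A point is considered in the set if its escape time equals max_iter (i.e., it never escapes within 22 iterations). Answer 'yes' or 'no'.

Answer: no

Derivation:
z_0 = 0 + 0i, c = -1.2600 + 1.3170i
Iter 1: z = -1.2600 + 1.3170i, |z|^2 = 3.3221
Iter 2: z = -1.4069 + -2.0018i, |z|^2 = 5.9867
Escaped at iteration 2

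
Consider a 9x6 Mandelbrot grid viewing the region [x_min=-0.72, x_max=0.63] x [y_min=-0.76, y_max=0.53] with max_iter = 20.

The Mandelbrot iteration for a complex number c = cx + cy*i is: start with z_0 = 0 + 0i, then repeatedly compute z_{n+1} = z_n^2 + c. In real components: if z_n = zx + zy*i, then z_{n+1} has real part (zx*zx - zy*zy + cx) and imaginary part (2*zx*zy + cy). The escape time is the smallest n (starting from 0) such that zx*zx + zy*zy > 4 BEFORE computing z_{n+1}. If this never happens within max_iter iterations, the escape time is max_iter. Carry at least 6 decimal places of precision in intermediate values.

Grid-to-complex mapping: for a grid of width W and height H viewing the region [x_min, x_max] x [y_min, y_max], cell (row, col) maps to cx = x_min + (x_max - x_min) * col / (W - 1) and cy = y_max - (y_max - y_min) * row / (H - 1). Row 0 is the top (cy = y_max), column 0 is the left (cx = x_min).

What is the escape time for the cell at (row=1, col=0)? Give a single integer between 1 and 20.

z_0 = 0 + 0i, c = -0.7200 + 0.2720i
Iter 1: z = -0.7200 + 0.2720i, |z|^2 = 0.5924
Iter 2: z = -0.2756 + -0.1197i, |z|^2 = 0.0903
Iter 3: z = -0.6584 + 0.3380i, |z|^2 = 0.5477
Iter 4: z = -0.4008 + -0.1730i, |z|^2 = 0.1905
Iter 5: z = -0.5893 + 0.4107i, |z|^2 = 0.5160
Iter 6: z = -0.5413 + -0.2120i, |z|^2 = 0.3380
Iter 7: z = -0.4719 + 0.5016i, |z|^2 = 0.4743
Iter 8: z = -0.7489 + -0.2014i, |z|^2 = 0.6014
Iter 9: z = -0.1997 + 0.5736i, |z|^2 = 0.3690
Iter 10: z = -1.0092 + 0.0429i, |z|^2 = 1.0203
Iter 11: z = 0.2966 + 0.1855i, |z|^2 = 0.1224
Iter 12: z = -0.6664 + 0.3820i, |z|^2 = 0.5901
Iter 13: z = -0.4218 + -0.2372i, |z|^2 = 0.2342
Iter 14: z = -0.5983 + 0.4721i, |z|^2 = 0.5809
Iter 15: z = -0.5849 + -0.2930i, |z|^2 = 0.4279
Iter 16: z = -0.4638 + 0.6147i, |z|^2 = 0.5929
Iter 17: z = -0.8828 + -0.2982i, |z|^2 = 0.8682
Iter 18: z = -0.0296 + 0.7984i, |z|^2 = 0.6383
Iter 19: z = -1.3566 + 0.2248i, |z|^2 = 1.8909

Answer: 20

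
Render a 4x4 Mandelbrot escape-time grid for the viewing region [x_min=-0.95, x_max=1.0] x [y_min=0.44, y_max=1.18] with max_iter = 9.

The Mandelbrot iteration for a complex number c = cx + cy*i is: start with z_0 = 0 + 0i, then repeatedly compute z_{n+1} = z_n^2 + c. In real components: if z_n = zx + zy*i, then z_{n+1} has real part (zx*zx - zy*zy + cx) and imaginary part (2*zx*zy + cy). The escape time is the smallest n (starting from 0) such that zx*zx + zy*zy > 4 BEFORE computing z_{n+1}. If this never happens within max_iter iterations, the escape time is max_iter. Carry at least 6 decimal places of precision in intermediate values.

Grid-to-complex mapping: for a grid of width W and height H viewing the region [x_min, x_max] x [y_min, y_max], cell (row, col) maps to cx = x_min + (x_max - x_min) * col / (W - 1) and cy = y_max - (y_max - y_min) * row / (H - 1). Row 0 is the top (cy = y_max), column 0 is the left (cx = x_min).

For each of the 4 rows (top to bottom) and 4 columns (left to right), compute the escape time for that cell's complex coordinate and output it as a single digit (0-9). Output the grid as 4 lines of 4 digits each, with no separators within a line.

(row=0, col=0): c = -0.9500 + 1.1800i → escape time 3
(row=0, col=1): c = -0.3000 + 1.1800i → escape time 3
(row=0, col=2): c = 0.3500 + 1.1800i → escape time 2
(row=0, col=3): c = 1.0000 + 1.1800i → escape time 2
(row=1, col=0): c = -0.9500 + 0.9333i → escape time 3
(row=1, col=1): c = -0.3000 + 0.9333i → escape time 5
(row=1, col=2): c = 0.3500 + 0.9333i → escape time 3
(row=1, col=3): c = 1.0000 + 0.9333i → escape time 2
(row=2, col=0): c = -0.9500 + 0.6867i → escape time 4
(row=2, col=1): c = -0.3000 + 0.6867i → escape time 9
(row=2, col=2): c = 0.3500 + 0.6867i → escape time 9
(row=2, col=3): c = 1.0000 + 0.6867i → escape time 2
(row=3, col=0): c = -0.9500 + 0.4400i → escape time 6
(row=3, col=1): c = -0.3000 + 0.4400i → escape time 9
(row=3, col=2): c = 0.3500 + 0.4400i → escape time 9
(row=3, col=3): c = 1.0000 + 0.4400i → escape time 2

Answer: 3322
3532
4992
6992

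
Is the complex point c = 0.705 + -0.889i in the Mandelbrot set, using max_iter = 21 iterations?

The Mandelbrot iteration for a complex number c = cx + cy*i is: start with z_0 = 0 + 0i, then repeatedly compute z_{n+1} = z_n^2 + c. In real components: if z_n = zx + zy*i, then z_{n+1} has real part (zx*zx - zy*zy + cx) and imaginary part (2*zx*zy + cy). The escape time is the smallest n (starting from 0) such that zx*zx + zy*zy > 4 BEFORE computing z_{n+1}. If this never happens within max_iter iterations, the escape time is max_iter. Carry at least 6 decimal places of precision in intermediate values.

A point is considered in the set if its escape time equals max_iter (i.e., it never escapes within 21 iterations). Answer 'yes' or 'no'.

z_0 = 0 + 0i, c = 0.7050 + -0.8890i
Iter 1: z = 0.7050 + -0.8890i, |z|^2 = 1.2873
Iter 2: z = 0.4117 + -2.1425i, |z|^2 = 4.7598
Escaped at iteration 2

Answer: no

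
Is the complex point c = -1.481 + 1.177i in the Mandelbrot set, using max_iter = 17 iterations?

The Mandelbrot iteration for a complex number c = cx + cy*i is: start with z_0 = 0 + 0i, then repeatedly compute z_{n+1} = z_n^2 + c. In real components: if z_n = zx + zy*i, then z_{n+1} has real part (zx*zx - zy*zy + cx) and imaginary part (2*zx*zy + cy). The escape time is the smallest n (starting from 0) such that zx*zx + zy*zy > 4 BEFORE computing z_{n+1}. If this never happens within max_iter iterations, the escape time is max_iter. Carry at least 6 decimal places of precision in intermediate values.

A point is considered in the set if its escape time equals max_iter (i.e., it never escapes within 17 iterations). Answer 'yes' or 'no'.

z_0 = 0 + 0i, c = -1.4810 + 1.1770i
Iter 1: z = -1.4810 + 1.1770i, |z|^2 = 3.5787
Iter 2: z = -0.6730 + -2.3093i, |z|^2 = 5.7856
Escaped at iteration 2

Answer: no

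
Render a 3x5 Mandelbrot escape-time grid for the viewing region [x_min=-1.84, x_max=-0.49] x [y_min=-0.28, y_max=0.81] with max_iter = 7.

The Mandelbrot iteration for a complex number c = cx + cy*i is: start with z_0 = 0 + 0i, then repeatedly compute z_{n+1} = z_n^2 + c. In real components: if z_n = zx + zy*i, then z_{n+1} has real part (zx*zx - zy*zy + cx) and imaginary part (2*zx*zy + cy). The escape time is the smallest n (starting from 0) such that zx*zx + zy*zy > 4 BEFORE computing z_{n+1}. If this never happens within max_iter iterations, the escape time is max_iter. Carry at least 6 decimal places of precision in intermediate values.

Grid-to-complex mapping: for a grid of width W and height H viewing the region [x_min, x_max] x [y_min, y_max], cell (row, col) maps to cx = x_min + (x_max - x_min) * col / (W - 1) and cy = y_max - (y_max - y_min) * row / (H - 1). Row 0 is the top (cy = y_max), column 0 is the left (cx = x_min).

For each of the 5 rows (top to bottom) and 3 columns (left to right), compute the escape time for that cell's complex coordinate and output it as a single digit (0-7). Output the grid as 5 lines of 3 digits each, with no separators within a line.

(row=0, col=0): c = -1.8400 + 0.8100i → escape time 1
(row=0, col=1): c = -1.1650 + 0.8100i → escape time 3
(row=0, col=2): c = -0.4900 + 0.8100i → escape time 5
(row=1, col=0): c = -1.8400 + 0.5375i → escape time 3
(row=1, col=1): c = -1.1650 + 0.5375i → escape time 4
(row=1, col=2): c = -0.4900 + 0.5375i → escape time 7
(row=2, col=0): c = -1.8400 + 0.2650i → escape time 4
(row=2, col=1): c = -1.1650 + 0.2650i → escape time 7
(row=2, col=2): c = -0.4900 + 0.2650i → escape time 7
(row=3, col=0): c = -1.8400 + -0.0075i → escape time 7
(row=3, col=1): c = -1.1650 + -0.0075i → escape time 7
(row=3, col=2): c = -0.4900 + -0.0075i → escape time 7
(row=4, col=0): c = -1.8400 + -0.2800i → escape time 4
(row=4, col=1): c = -1.1650 + -0.2800i → escape time 7
(row=4, col=2): c = -0.4900 + -0.2800i → escape time 7

Answer: 135
347
477
777
477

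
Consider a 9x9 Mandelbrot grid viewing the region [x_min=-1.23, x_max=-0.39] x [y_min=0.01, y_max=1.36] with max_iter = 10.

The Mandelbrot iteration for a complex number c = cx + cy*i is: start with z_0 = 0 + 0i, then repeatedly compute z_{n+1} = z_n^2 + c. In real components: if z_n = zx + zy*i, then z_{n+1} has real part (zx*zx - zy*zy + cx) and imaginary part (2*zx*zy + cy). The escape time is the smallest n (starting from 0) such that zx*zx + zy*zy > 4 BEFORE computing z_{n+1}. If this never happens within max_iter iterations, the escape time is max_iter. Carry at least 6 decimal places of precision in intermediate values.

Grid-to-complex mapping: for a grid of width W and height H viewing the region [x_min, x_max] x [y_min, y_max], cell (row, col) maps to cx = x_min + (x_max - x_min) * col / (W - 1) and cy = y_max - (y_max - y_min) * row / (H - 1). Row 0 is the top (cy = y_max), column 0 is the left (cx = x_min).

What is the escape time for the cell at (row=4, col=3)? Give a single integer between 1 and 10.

Answer: 4

Derivation:
z_0 = 0 + 0i, c = -0.9150 + 0.6850i
Iter 1: z = -0.9150 + 0.6850i, |z|^2 = 1.3065
Iter 2: z = -0.5470 + -0.5686i, |z|^2 = 0.6225
Iter 3: z = -0.9390 + 1.3070i, |z|^2 = 2.5900
Iter 4: z = -1.7414 + -1.7696i, |z|^2 = 6.1642
Escaped at iteration 4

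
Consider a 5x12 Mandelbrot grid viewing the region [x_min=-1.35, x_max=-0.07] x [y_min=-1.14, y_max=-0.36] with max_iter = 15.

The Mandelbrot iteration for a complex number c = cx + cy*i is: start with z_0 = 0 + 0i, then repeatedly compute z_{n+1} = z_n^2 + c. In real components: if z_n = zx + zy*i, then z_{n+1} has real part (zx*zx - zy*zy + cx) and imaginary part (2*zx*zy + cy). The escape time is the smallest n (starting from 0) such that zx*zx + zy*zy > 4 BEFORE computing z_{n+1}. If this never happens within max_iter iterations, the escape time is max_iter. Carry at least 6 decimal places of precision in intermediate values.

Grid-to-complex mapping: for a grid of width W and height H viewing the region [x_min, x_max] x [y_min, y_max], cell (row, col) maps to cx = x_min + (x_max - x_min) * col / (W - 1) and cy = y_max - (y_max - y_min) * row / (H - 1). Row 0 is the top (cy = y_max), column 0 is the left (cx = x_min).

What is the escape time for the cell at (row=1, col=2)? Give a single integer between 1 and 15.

z_0 = 0 + 0i, c = -0.7100 + -0.4309i
Iter 1: z = -0.7100 + -0.4309i, |z|^2 = 0.6898
Iter 2: z = -0.3916 + 0.1810i, |z|^2 = 0.1861
Iter 3: z = -0.5894 + -0.5726i, |z|^2 = 0.6753
Iter 4: z = -0.6905 + 0.2441i, |z|^2 = 0.5364
Iter 5: z = -0.2928 + -0.7681i, |z|^2 = 0.6757
Iter 6: z = -1.2142 + 0.0189i, |z|^2 = 1.4747
Iter 7: z = 0.7640 + -0.4768i, |z|^2 = 0.8110
Iter 8: z = -0.3536 + -1.1594i, |z|^2 = 1.4692
Iter 9: z = -1.9291 + 0.3891i, |z|^2 = 3.8728
Iter 10: z = 2.8600 + -1.9322i, |z|^2 = 11.9128
Escaped at iteration 10

Answer: 10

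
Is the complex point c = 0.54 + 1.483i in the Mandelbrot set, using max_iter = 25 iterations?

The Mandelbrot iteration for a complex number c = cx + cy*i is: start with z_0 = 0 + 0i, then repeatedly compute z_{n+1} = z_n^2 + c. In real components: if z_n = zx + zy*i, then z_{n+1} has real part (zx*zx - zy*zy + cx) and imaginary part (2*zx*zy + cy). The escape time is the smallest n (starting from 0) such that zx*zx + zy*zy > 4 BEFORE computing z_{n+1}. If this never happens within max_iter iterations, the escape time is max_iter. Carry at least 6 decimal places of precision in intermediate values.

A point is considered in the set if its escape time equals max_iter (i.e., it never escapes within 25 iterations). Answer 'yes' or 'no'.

z_0 = 0 + 0i, c = 0.5400 + 1.4830i
Iter 1: z = 0.5400 + 1.4830i, |z|^2 = 2.4909
Iter 2: z = -1.3677 + 3.0846i, |z|^2 = 11.3856
Escaped at iteration 2

Answer: no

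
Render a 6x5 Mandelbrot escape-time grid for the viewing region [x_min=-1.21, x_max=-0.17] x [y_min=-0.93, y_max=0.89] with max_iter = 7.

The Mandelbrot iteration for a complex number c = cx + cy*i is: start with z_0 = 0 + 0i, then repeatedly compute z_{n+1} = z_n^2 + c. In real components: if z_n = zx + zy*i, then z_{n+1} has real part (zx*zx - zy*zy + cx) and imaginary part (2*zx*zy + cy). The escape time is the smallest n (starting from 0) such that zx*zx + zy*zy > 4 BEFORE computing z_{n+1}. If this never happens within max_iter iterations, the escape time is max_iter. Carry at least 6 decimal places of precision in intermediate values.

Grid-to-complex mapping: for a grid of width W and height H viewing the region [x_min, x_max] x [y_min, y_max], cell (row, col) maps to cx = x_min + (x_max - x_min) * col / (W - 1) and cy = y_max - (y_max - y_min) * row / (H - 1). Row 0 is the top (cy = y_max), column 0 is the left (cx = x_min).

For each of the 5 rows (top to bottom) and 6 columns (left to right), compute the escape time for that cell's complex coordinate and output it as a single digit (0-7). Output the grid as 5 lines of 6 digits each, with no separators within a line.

(row=0, col=0): c = -1.2100 + 0.8900i → escape time 3
(row=0, col=1): c = -1.0020 + 0.8900i → escape time 3
(row=0, col=2): c = -0.7940 + 0.8900i → escape time 4
(row=0, col=3): c = -0.5860 + 0.8900i → escape time 4
(row=0, col=4): c = -0.3780 + 0.8900i → escape time 5
(row=0, col=5): c = -0.1700 + 0.8900i → escape time 7
(row=1, col=0): c = -1.2100 + 0.4350i → escape time 6
(row=1, col=1): c = -1.0020 + 0.4350i → escape time 6
(row=1, col=2): c = -0.7940 + 0.4350i → escape time 7
(row=1, col=3): c = -0.5860 + 0.4350i → escape time 7
(row=1, col=4): c = -0.3780 + 0.4350i → escape time 7
(row=1, col=5): c = -0.1700 + 0.4350i → escape time 7
(row=2, col=0): c = -1.2100 + -0.0200i → escape time 7
(row=2, col=1): c = -1.0020 + -0.0200i → escape time 7
(row=2, col=2): c = -0.7940 + -0.0200i → escape time 7
(row=2, col=3): c = -0.5860 + -0.0200i → escape time 7
(row=2, col=4): c = -0.3780 + -0.0200i → escape time 7
(row=2, col=5): c = -0.1700 + -0.0200i → escape time 7
(row=3, col=0): c = -1.2100 + -0.4750i → escape time 5
(row=3, col=1): c = -1.0020 + -0.4750i → escape time 5
(row=3, col=2): c = -0.7940 + -0.4750i → escape time 6
(row=3, col=3): c = -0.5860 + -0.4750i → escape time 7
(row=3, col=4): c = -0.3780 + -0.4750i → escape time 7
(row=3, col=5): c = -0.1700 + -0.4750i → escape time 7
(row=4, col=0): c = -1.2100 + -0.9300i → escape time 3
(row=4, col=1): c = -1.0020 + -0.9300i → escape time 3
(row=4, col=2): c = -0.7940 + -0.9300i → escape time 3
(row=4, col=3): c = -0.5860 + -0.9300i → escape time 4
(row=4, col=4): c = -0.3780 + -0.9300i → escape time 5
(row=4, col=5): c = -0.1700 + -0.9300i → escape time 7

Answer: 334457
667777
777777
556777
333457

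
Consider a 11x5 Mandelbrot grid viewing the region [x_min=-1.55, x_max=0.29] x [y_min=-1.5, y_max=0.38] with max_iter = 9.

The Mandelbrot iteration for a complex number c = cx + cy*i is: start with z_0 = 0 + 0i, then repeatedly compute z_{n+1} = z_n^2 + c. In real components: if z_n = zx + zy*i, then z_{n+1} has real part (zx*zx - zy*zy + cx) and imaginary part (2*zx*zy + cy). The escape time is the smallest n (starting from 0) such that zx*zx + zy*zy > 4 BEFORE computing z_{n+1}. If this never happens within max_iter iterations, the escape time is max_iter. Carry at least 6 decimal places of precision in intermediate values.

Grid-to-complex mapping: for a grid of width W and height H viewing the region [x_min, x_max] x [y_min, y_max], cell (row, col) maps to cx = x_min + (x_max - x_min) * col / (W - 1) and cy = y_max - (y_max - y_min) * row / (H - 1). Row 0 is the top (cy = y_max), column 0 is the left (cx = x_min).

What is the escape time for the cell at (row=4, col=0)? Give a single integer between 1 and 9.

Answer: 1

Derivation:
z_0 = 0 + 0i, c = -1.5500 + -1.5000i
Iter 1: z = -1.5500 + -1.5000i, |z|^2 = 4.6525
Escaped at iteration 1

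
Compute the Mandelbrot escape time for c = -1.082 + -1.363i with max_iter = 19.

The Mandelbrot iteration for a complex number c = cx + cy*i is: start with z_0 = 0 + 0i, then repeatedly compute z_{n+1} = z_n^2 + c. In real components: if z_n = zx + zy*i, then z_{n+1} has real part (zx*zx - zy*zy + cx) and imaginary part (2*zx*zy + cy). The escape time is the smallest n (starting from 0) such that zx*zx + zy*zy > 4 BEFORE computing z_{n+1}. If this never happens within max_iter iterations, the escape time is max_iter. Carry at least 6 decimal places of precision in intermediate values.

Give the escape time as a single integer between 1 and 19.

z_0 = 0 + 0i, c = -1.0820 + -1.3630i
Iter 1: z = -1.0820 + -1.3630i, |z|^2 = 3.0285
Iter 2: z = -1.7690 + 1.5865i, |z|^2 = 5.6466
Escaped at iteration 2

Answer: 2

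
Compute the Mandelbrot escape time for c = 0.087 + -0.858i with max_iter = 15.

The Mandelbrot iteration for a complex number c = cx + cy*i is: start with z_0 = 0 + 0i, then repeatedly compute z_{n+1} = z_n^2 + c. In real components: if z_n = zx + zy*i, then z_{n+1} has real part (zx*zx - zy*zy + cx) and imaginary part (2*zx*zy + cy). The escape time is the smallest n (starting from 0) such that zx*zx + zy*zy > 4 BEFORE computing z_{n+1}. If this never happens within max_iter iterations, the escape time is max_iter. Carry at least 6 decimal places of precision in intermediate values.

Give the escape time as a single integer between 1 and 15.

Answer: 5

Derivation:
z_0 = 0 + 0i, c = 0.0870 + -0.8580i
Iter 1: z = 0.0870 + -0.8580i, |z|^2 = 0.7437
Iter 2: z = -0.6416 + -1.0073i, |z|^2 = 1.4263
Iter 3: z = -0.5160 + 0.4345i, |z|^2 = 0.4551
Iter 4: z = 0.1644 + -1.3064i, |z|^2 = 1.7338
Iter 5: z = -1.5928 + -1.2876i, |z|^2 = 4.1948
Escaped at iteration 5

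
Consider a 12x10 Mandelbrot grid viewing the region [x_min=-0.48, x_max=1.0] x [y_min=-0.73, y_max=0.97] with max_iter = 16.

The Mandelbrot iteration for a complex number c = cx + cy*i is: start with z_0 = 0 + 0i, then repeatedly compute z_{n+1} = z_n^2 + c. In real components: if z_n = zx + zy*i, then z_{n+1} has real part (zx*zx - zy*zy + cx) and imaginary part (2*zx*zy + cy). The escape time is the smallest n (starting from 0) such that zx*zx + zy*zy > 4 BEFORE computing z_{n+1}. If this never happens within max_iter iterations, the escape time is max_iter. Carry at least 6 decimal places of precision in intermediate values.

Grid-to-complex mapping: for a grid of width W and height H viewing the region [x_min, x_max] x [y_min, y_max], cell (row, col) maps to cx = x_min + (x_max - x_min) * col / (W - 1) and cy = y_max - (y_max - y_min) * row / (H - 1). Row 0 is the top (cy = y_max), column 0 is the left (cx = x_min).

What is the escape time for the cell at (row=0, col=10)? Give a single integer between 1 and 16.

Answer: 2

Derivation:
z_0 = 0 + 0i, c = 0.8655 + 0.9700i
Iter 1: z = 0.8655 + 0.9700i, |z|^2 = 1.6899
Iter 2: z = 0.6736 + 2.6490i, |z|^2 = 7.4708
Escaped at iteration 2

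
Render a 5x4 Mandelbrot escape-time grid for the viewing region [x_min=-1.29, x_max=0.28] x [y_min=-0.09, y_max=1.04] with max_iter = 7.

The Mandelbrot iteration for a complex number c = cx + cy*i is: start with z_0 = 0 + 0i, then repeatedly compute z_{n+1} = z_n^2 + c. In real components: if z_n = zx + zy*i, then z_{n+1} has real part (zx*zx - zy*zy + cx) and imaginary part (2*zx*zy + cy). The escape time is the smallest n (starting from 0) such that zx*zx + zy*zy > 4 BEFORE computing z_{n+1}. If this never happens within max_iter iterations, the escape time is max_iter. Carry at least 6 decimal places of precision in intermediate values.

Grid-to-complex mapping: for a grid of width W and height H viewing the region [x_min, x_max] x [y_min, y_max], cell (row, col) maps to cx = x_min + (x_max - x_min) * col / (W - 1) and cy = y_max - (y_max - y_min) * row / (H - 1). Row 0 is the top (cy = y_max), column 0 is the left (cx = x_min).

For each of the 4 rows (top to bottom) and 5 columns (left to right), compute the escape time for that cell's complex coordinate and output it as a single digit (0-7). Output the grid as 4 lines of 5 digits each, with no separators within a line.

(row=0, col=0): c = -1.2900 + 1.0400i → escape time 3
(row=0, col=1): c = -0.8975 + 1.0400i → escape time 3
(row=0, col=2): c = -0.5050 + 1.0400i → escape time 4
(row=0, col=3): c = -0.1125 + 1.0400i → escape time 7
(row=0, col=4): c = 0.2800 + 1.0400i → escape time 3
(row=1, col=0): c = -1.2900 + 0.6633i → escape time 3
(row=1, col=1): c = -0.8975 + 0.6633i → escape time 4
(row=1, col=2): c = -0.5050 + 0.6633i → escape time 7
(row=1, col=3): c = -0.1125 + 0.6633i → escape time 7
(row=1, col=4): c = 0.2800 + 0.6633i → escape time 7
(row=2, col=0): c = -1.2900 + 0.2867i → escape time 7
(row=2, col=1): c = -0.8975 + 0.2867i → escape time 7
(row=2, col=2): c = -0.5050 + 0.2867i → escape time 7
(row=2, col=3): c = -0.1125 + 0.2867i → escape time 7
(row=2, col=4): c = 0.2800 + 0.2867i → escape time 7
(row=3, col=0): c = -1.2900 + -0.0900i → escape time 7
(row=3, col=1): c = -0.8975 + -0.0900i → escape time 7
(row=3, col=2): c = -0.5050 + -0.0900i → escape time 7
(row=3, col=3): c = -0.1125 + -0.0900i → escape time 7
(row=3, col=4): c = 0.2800 + -0.0900i → escape time 7

Answer: 33473
34777
77777
77777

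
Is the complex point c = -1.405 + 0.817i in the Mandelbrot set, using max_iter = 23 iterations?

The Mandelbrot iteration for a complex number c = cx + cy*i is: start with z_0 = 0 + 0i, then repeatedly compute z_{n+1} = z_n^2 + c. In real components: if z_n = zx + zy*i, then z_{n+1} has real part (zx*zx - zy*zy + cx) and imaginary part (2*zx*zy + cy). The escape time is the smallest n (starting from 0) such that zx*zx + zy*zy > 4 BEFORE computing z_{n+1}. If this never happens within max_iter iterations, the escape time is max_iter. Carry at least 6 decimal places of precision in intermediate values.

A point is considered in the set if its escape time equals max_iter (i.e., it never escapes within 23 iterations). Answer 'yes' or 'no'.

Answer: no

Derivation:
z_0 = 0 + 0i, c = -1.4050 + 0.8170i
Iter 1: z = -1.4050 + 0.8170i, |z|^2 = 2.6415
Iter 2: z = -0.0985 + -1.4788i, |z|^2 = 2.1965
Iter 3: z = -3.5821 + 1.1082i, |z|^2 = 14.0593
Escaped at iteration 3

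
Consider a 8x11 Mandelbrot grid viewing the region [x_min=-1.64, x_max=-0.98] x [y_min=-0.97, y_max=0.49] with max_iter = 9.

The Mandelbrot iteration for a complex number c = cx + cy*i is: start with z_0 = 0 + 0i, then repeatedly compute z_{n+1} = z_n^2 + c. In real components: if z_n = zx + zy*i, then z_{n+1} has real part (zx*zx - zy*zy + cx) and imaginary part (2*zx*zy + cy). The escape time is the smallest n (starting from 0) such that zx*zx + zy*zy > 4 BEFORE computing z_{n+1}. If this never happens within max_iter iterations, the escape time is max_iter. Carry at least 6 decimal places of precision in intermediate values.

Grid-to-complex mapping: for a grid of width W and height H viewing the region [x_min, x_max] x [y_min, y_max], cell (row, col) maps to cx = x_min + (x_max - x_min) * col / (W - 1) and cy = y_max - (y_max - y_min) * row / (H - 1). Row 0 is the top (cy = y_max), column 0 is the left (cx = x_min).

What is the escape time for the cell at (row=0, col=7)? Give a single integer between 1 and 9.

z_0 = 0 + 0i, c = -0.9800 + 0.4900i
Iter 1: z = -0.9800 + 0.4900i, |z|^2 = 1.2005
Iter 2: z = -0.2597 + -0.4704i, |z|^2 = 0.2887
Iter 3: z = -1.1338 + 0.7343i, |z|^2 = 1.8248
Iter 4: z = -0.2337 + -1.1752i, |z|^2 = 1.4357
Iter 5: z = -2.3065 + 1.0392i, |z|^2 = 6.3999
Escaped at iteration 5

Answer: 5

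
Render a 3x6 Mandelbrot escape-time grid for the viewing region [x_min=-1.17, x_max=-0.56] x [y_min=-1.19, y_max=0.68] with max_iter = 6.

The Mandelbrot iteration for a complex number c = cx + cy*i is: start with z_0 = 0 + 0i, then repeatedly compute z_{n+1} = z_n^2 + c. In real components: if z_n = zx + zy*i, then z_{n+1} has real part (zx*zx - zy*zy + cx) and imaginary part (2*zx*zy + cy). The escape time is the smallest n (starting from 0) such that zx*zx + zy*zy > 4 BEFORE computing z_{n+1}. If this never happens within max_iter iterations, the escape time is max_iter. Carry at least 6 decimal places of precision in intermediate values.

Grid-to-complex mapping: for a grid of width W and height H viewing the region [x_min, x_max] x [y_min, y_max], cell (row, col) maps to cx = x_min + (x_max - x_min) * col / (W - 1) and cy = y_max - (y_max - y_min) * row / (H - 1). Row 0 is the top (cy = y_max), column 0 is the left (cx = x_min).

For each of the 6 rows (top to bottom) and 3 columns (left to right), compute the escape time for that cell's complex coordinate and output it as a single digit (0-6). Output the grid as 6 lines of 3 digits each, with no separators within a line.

Answer: 346
666
666
666
345
233

Derivation:
(row=0, col=0): c = -1.1700 + 0.6800i → escape time 3
(row=0, col=1): c = -0.8650 + 0.6800i → escape time 4
(row=0, col=2): c = -0.5600 + 0.6800i → escape time 6
(row=1, col=0): c = -1.1700 + 0.3060i → escape time 6
(row=1, col=1): c = -0.8650 + 0.3060i → escape time 6
(row=1, col=2): c = -0.5600 + 0.3060i → escape time 6
(row=2, col=0): c = -1.1700 + -0.0680i → escape time 6
(row=2, col=1): c = -0.8650 + -0.0680i → escape time 6
(row=2, col=2): c = -0.5600 + -0.0680i → escape time 6
(row=3, col=0): c = -1.1700 + -0.4420i → escape time 6
(row=3, col=1): c = -0.8650 + -0.4420i → escape time 6
(row=3, col=2): c = -0.5600 + -0.4420i → escape time 6
(row=4, col=0): c = -1.1700 + -0.8160i → escape time 3
(row=4, col=1): c = -0.8650 + -0.8160i → escape time 4
(row=4, col=2): c = -0.5600 + -0.8160i → escape time 5
(row=5, col=0): c = -1.1700 + -1.1900i → escape time 2
(row=5, col=1): c = -0.8650 + -1.1900i → escape time 3
(row=5, col=2): c = -0.5600 + -1.1900i → escape time 3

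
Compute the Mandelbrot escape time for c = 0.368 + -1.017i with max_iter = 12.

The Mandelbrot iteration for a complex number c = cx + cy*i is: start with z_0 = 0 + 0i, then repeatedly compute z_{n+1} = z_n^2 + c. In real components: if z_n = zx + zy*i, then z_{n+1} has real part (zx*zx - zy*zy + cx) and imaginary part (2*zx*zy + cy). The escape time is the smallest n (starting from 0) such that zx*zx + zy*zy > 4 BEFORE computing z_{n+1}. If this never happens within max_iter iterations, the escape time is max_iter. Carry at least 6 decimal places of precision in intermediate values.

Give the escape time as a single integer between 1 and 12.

Answer: 3

Derivation:
z_0 = 0 + 0i, c = 0.3680 + -1.0170i
Iter 1: z = 0.3680 + -1.0170i, |z|^2 = 1.1697
Iter 2: z = -0.5309 + -1.7655i, |z|^2 = 3.3989
Iter 3: z = -2.4672 + 0.8575i, |z|^2 = 6.8225
Escaped at iteration 3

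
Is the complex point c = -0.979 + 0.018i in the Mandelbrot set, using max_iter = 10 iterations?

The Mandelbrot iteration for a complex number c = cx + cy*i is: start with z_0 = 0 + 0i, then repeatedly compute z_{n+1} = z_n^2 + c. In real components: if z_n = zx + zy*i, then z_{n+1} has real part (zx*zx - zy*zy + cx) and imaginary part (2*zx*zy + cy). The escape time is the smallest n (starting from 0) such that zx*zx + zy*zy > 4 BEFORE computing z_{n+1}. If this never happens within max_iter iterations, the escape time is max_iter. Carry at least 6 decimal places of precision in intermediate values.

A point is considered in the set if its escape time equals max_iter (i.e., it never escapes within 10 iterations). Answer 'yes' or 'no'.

z_0 = 0 + 0i, c = -0.9790 + 0.0180i
Iter 1: z = -0.9790 + 0.0180i, |z|^2 = 0.9588
Iter 2: z = -0.0209 + -0.0172i, |z|^2 = 0.0007
Iter 3: z = -0.9789 + 0.0187i, |z|^2 = 0.9585
Iter 4: z = -0.0212 + -0.0186i, |z|^2 = 0.0008
Iter 5: z = -0.9789 + 0.0188i, |z|^2 = 0.9586
Iter 6: z = -0.0211 + -0.0188i, |z|^2 = 0.0008
Iter 7: z = -0.9789 + 0.0188i, |z|^2 = 0.9586
Iter 8: z = -0.0211 + -0.0188i, |z|^2 = 0.0008
Iter 9: z = -0.9789 + 0.0188i, |z|^2 = 0.9586
Did not escape in 10 iterations → in set

Answer: yes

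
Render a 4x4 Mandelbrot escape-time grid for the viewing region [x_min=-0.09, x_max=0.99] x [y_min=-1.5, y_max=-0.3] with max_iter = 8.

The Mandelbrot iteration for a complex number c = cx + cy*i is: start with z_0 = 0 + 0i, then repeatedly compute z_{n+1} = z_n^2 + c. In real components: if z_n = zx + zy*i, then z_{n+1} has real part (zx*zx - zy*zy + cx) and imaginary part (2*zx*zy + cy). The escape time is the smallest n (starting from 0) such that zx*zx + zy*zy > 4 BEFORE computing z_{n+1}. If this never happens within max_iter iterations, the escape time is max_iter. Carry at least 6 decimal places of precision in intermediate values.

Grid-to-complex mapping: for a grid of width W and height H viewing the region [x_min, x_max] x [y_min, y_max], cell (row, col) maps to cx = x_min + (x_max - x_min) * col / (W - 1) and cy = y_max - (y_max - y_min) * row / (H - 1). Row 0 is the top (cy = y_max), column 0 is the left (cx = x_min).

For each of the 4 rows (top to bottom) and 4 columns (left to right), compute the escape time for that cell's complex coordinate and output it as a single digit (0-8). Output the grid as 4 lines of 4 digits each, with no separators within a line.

(row=0, col=0): c = -0.0900 + -0.3000i → escape time 8
(row=0, col=1): c = 0.2700 + -0.3000i → escape time 8
(row=0, col=2): c = 0.6300 + -0.3000i → escape time 4
(row=0, col=3): c = 0.9900 + -0.3000i → escape time 2
(row=1, col=0): c = -0.0900 + -0.7000i → escape time 8
(row=1, col=1): c = 0.2700 + -0.7000i → escape time 6
(row=1, col=2): c = 0.6300 + -0.7000i → escape time 3
(row=1, col=3): c = 0.9900 + -0.7000i → escape time 2
(row=2, col=0): c = -0.0900 + -1.1000i → escape time 5
(row=2, col=1): c = 0.2700 + -1.1000i → escape time 3
(row=2, col=2): c = 0.6300 + -1.1000i → escape time 2
(row=2, col=3): c = 0.9900 + -1.1000i → escape time 2
(row=3, col=0): c = -0.0900 + -1.5000i → escape time 2
(row=3, col=1): c = 0.2700 + -1.5000i → escape time 2
(row=3, col=2): c = 0.6300 + -1.5000i → escape time 2
(row=3, col=3): c = 0.9900 + -1.5000i → escape time 2

Answer: 8842
8632
5322
2222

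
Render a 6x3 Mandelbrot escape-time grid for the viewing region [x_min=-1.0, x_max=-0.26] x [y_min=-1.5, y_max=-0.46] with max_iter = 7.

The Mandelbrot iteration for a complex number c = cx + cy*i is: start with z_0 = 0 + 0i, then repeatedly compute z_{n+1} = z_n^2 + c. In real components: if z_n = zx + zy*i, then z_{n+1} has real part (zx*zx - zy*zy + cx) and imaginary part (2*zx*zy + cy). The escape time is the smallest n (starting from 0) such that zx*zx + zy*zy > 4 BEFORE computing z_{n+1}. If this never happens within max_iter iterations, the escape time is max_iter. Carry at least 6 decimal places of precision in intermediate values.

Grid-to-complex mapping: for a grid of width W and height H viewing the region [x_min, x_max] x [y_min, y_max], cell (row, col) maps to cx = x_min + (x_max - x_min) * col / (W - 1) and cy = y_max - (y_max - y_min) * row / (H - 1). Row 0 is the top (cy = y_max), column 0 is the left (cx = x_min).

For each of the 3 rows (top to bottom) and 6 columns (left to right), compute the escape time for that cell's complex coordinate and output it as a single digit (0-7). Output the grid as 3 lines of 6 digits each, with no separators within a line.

Answer: 567777
334446
222222

Derivation:
(row=0, col=0): c = -1.0000 + -0.4600i → escape time 5
(row=0, col=1): c = -0.8520 + -0.4600i → escape time 6
(row=0, col=2): c = -0.7040 + -0.4600i → escape time 7
(row=0, col=3): c = -0.5560 + -0.4600i → escape time 7
(row=0, col=4): c = -0.4080 + -0.4600i → escape time 7
(row=0, col=5): c = -0.2600 + -0.4600i → escape time 7
(row=1, col=0): c = -1.0000 + -0.9800i → escape time 3
(row=1, col=1): c = -0.8520 + -0.9800i → escape time 3
(row=1, col=2): c = -0.7040 + -0.9800i → escape time 4
(row=1, col=3): c = -0.5560 + -0.9800i → escape time 4
(row=1, col=4): c = -0.4080 + -0.9800i → escape time 4
(row=1, col=5): c = -0.2600 + -0.9800i → escape time 6
(row=2, col=0): c = -1.0000 + -1.5000i → escape time 2
(row=2, col=1): c = -0.8520 + -1.5000i → escape time 2
(row=2, col=2): c = -0.7040 + -1.5000i → escape time 2
(row=2, col=3): c = -0.5560 + -1.5000i → escape time 2
(row=2, col=4): c = -0.4080 + -1.5000i → escape time 2
(row=2, col=5): c = -0.2600 + -1.5000i → escape time 2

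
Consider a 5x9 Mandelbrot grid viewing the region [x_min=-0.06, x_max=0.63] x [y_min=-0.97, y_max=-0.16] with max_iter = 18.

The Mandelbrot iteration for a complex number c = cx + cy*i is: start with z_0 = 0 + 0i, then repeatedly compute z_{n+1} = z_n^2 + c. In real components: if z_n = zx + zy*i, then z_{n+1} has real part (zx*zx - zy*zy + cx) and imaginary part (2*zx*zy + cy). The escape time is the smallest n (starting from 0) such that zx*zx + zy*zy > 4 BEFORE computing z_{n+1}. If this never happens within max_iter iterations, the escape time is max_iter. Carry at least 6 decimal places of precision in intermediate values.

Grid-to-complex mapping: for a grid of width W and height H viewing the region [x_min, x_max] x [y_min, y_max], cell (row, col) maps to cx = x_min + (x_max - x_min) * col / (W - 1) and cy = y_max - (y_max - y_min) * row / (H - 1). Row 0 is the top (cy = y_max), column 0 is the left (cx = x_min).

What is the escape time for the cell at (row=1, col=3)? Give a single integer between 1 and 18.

z_0 = 0 + 0i, c = 0.4575 + -0.2612i
Iter 1: z = 0.4575 + -0.2612i, |z|^2 = 0.2776
Iter 2: z = 0.5986 + -0.5003i, |z|^2 = 0.6086
Iter 3: z = 0.5655 + -0.8602i, |z|^2 = 1.0596
Iter 4: z = 0.0374 + -1.2340i, |z|^2 = 1.5243
Iter 5: z = -1.0640 + -0.3535i, |z|^2 = 1.2570
Iter 6: z = 1.4645 + 0.4910i, |z|^2 = 2.3860
Iter 7: z = 2.3612 + 1.1771i, |z|^2 = 6.9608
Escaped at iteration 7

Answer: 7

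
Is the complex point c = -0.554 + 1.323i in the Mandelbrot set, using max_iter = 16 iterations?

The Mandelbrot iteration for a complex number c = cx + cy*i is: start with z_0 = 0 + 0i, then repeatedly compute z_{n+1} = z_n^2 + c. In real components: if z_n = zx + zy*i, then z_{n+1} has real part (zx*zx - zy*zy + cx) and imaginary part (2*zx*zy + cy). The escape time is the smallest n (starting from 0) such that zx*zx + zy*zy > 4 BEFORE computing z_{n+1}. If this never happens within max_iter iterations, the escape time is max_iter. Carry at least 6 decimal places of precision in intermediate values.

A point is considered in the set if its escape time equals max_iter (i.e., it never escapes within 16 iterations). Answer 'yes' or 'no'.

Answer: no

Derivation:
z_0 = 0 + 0i, c = -0.5540 + 1.3230i
Iter 1: z = -0.5540 + 1.3230i, |z|^2 = 2.0572
Iter 2: z = -1.9974 + -0.1429i, |z|^2 = 4.0101
Escaped at iteration 2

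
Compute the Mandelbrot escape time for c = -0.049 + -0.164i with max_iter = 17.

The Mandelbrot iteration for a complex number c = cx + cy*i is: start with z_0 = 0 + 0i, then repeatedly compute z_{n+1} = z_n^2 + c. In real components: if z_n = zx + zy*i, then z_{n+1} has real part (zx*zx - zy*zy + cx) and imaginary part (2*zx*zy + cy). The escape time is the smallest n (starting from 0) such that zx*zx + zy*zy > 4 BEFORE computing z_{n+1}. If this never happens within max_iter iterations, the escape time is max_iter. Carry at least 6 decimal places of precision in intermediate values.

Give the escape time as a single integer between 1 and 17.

z_0 = 0 + 0i, c = -0.0490 + -0.1640i
Iter 1: z = -0.0490 + -0.1640i, |z|^2 = 0.0293
Iter 2: z = -0.0735 + -0.1479i, |z|^2 = 0.0273
Iter 3: z = -0.0655 + -0.1423i, |z|^2 = 0.0245
Iter 4: z = -0.0649 + -0.1454i, |z|^2 = 0.0254
Iter 5: z = -0.0659 + -0.1451i, |z|^2 = 0.0254
Iter 6: z = -0.0657 + -0.1449i, |z|^2 = 0.0253
Iter 7: z = -0.0657 + -0.1450i, |z|^2 = 0.0253
Iter 8: z = -0.0657 + -0.1450i, |z|^2 = 0.0253
Iter 9: z = -0.0657 + -0.1450i, |z|^2 = 0.0253
Iter 10: z = -0.0657 + -0.1450i, |z|^2 = 0.0253
Iter 11: z = -0.0657 + -0.1450i, |z|^2 = 0.0253
Iter 12: z = -0.0657 + -0.1450i, |z|^2 = 0.0253
Iter 13: z = -0.0657 + -0.1450i, |z|^2 = 0.0253
Iter 14: z = -0.0657 + -0.1450i, |z|^2 = 0.0253
Iter 15: z = -0.0657 + -0.1450i, |z|^2 = 0.0253
Iter 16: z = -0.0657 + -0.1450i, |z|^2 = 0.0253

Answer: 17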